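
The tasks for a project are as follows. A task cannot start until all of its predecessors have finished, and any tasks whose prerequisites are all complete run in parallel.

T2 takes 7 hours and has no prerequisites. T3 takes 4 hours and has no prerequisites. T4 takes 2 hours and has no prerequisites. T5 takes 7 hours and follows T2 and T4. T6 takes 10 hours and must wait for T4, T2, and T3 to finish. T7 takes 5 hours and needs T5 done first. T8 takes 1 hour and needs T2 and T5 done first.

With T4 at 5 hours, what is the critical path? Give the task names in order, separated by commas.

T2, T5, T7

The binding path is T2→T5→T7 = 7+7+5 = 19; finish at 19 hours.
T4 has 5 hours of float (longest path through it is 14).
That remains the longest chain; total 19 hours.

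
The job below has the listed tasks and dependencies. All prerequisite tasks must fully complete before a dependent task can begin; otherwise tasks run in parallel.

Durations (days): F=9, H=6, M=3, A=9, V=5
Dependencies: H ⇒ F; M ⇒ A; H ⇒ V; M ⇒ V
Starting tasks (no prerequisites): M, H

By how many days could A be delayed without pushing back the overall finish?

3

The longest chain is H→F = 6+9 = 15; overall finish 15 days.
A finishes as early as 12 and must finish by 15.
So A can slip 15 − 12 = 3 days.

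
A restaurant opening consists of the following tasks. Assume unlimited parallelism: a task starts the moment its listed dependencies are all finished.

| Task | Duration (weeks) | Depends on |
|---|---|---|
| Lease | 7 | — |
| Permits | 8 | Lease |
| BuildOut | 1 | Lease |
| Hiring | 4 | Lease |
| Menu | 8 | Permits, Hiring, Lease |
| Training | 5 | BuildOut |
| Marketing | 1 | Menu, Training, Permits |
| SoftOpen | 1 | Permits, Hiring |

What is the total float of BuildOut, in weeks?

The longest chain is Lease→Permits→Menu→Marketing = 7+8+8+1 = 24; overall finish 24 weeks.
Longest path through BuildOut: 14 weeks (earliest finish 8, latest finish 18).
Float = 24 − 14 = 10.

10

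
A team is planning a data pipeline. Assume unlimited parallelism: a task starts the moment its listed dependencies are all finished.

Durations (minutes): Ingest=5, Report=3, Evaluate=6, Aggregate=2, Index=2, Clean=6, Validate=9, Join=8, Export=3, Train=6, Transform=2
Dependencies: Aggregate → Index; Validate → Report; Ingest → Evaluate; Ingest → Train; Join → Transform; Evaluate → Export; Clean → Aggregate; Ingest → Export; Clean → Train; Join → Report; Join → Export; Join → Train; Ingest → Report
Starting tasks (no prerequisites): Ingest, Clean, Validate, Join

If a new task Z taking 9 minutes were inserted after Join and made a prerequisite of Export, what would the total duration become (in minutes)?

Originally the plan takes 14 minutes.
With Z inserted, Export now waits for max(Evaluate, Join, Ingest, Z).
New critical path: Join→Z→Export = 8+9+3 = 20 ⇒ 20 minutes.

20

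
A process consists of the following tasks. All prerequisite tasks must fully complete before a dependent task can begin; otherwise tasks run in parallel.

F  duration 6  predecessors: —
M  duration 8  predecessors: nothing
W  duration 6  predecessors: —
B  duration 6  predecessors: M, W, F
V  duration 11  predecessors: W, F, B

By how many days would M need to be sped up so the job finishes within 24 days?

Current finish: 25 days; target: 24.
M is on every critical path, so each day cut from M cuts the finish by one (this holds down to a finish of 23).
Need 25 − 24 = 1 day off M → M becomes 7 days, finish becomes 24.

1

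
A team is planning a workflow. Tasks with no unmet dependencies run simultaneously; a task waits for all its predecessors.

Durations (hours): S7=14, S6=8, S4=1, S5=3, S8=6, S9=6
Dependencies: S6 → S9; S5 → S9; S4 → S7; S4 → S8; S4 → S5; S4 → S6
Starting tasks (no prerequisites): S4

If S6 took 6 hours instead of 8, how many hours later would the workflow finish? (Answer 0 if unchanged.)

As given, the longest chain is S4→S6→S9 = 1+8+6 = 15, so the finish is 15 hours.
S6 lies on that path, so at 6 hours the path becomes 13 hours.
New critical path: S4→S7 = 1+14 = 15 ⇒ 15 hours.
Change in finish: 15 − 15 = +0 hours.

0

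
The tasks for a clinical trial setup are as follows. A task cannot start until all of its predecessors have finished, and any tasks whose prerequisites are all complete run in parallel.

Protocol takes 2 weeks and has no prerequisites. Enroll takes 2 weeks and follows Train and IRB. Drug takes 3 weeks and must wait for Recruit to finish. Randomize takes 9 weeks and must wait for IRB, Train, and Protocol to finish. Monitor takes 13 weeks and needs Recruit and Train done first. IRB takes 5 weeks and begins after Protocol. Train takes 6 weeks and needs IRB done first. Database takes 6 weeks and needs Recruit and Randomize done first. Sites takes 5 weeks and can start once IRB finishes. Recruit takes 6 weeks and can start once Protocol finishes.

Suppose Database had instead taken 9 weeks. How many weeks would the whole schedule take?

Actual critical path: Protocol→IRB→Train→Randomize→Database = 2+5+6+9+6 = 28 ⇒ 28 weeks.
Database lies on that path, so at 9 weeks the path becomes 31 weeks.
No other chain overtakes it, so the finish is 31 weeks.

31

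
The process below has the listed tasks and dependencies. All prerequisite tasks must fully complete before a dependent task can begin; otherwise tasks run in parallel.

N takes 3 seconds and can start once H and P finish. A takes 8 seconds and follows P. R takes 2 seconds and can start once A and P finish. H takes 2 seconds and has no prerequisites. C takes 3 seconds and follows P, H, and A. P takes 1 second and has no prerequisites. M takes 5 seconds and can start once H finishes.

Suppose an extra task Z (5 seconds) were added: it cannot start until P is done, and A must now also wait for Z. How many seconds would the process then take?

Originally the process takes 12 seconds.
With Z inserted, A now waits for max(P, Z).
New critical path: P→Z→A→C = 1+5+8+3 = 17 ⇒ 17 seconds.

17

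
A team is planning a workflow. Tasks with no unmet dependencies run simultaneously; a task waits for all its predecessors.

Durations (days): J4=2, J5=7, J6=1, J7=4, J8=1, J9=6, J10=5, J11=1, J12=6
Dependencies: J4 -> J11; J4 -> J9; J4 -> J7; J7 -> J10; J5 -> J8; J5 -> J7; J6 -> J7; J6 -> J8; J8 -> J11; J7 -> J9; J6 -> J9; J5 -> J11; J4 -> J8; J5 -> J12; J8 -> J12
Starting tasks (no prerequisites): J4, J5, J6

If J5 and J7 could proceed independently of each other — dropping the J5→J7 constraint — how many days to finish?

14

With the dependency in place, J5→J7→J9 = 7+4+6 = 17 sets the finish at 17 days.
Without J5→J7, J7's earliest start moves from 7 to 2.
New critical path: J5→J8→J12 = 7+1+6 = 14 ⇒ 14 days.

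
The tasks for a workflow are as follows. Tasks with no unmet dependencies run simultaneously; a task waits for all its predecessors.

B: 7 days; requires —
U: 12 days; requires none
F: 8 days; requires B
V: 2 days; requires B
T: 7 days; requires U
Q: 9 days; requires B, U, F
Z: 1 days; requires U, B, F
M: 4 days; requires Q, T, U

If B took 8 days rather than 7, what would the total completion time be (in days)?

Baseline: B→F→Q→M = 7+8+9+4 = 28 → 28 days.
B lies on that path, so at 8 days the path becomes 29 days.
No other chain overtakes it, so the finish is 29 days.

29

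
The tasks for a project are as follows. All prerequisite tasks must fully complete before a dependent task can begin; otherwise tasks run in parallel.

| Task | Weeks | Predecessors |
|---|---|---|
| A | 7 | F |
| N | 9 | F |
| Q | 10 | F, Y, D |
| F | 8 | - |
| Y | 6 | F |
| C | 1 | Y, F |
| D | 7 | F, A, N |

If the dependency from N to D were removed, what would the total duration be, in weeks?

Before: longest chain F→N→D→Q = 8+9+7+10 = 34, finish 34.
Without N→D, D's earliest start moves from 17 to 15.
After: F→A→D→Q = 8+7+7+10 = 32 → 32 weeks.

32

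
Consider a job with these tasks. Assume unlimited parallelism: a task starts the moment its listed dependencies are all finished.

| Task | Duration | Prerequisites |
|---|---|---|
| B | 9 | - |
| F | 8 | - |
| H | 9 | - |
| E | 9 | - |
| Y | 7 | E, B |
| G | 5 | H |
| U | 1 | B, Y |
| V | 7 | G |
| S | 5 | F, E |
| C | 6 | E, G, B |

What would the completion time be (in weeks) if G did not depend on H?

With the dependency in place, H→G→V = 9+5+7 = 21 sets the finish at 21 weeks.
Without H→G, G's earliest start moves from 9 to 0.
New critical path: B→Y→U = 9+7+1 = 17 ⇒ 17 weeks.

17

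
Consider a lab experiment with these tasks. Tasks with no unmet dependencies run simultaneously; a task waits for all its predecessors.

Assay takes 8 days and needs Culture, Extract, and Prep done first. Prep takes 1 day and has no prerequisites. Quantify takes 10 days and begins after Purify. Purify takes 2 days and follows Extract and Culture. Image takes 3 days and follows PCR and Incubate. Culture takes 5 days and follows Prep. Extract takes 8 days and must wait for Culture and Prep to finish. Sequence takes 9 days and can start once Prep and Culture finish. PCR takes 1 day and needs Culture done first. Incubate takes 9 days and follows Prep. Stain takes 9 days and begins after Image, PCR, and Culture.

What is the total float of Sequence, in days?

11

Prep→Culture→Extract→Purify→Quantify = 1+5+8+2+10 = 26 sets the makespan at 26 days.
Longest path through Sequence: 15 days (earliest finish 15, latest finish 26).
So Sequence can slip 26 − 15 = 11 days.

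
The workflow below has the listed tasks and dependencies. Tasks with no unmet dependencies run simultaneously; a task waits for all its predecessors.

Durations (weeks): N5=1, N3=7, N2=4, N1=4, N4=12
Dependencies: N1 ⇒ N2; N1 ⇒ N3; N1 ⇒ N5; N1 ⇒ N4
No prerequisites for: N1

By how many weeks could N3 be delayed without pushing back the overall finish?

N1→N4 = 4+12 = 16 sets the makespan at 16 weeks.
The longest chain containing N3 totals 11 weeks.
Float = 16 − 11 = 5.

5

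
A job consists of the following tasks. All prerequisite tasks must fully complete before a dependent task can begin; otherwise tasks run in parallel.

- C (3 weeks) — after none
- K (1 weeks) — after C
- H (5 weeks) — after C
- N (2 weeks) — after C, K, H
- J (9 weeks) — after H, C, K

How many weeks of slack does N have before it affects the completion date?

Critical path: C→H→J = 3+5+9 = 17, so the finish is 17 weeks.
The longest chain containing N totals 10 weeks.
Slack of N = 15 − 8 = 7 weeks.

7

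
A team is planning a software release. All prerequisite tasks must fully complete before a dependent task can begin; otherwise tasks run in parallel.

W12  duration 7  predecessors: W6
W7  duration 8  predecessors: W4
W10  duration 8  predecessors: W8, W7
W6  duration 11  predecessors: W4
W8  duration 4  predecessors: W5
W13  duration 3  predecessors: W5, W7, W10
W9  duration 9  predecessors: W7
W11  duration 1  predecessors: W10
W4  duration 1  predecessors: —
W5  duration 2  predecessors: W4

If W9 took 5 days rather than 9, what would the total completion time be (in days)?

Actual critical path: W4→W7→W10→W13 = 1+8+8+3 = 20 ⇒ 20 days.
W9 is off the critical path — its longest chain is 18 days, giving 2 of slack.
That remains the longest chain; total 20 days.

20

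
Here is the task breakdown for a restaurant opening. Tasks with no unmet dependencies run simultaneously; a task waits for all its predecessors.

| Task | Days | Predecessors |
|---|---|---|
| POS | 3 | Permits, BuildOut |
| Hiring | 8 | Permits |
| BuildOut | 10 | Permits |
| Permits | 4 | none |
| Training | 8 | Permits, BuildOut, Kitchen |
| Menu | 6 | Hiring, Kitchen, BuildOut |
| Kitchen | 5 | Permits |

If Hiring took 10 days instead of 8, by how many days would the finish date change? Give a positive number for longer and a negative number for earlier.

The binding path is Permits→BuildOut→Training = 4+10+8 = 22; finish at 22 days.
The longest path through Hiring is only 18 days, so Hiring has float 4.
That remains the longest chain; total 22 days.
Change in finish: 22 − 22 = +0 days.

0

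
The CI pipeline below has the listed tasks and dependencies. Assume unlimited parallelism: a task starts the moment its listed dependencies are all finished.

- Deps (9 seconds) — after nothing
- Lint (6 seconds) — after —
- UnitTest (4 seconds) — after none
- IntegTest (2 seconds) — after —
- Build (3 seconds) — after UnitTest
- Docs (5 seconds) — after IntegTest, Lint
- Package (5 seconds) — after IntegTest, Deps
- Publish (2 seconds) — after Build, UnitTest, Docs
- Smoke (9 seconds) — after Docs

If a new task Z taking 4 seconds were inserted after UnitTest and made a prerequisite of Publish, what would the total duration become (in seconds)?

20

Originally the job takes 20 seconds.
With Z inserted, Publish now waits for max(Build, UnitTest, Docs, Z).
New critical path: Lint→Docs→Smoke = 6+5+9 = 20 ⇒ 20 seconds.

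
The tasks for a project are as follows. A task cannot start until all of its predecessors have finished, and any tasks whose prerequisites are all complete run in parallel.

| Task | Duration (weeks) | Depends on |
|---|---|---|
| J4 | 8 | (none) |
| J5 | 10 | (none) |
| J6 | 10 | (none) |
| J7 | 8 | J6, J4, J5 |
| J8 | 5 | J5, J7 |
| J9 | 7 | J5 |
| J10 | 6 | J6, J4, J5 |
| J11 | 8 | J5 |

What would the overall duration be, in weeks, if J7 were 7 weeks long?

The binding path is J5→J7→J8 = 10+8+5 = 23; finish at 23 weeks.
J7 is on the critical path; changing it to 7 makes that path 22 weeks.
The critical path is still J5→J7→J8; finish is now 22 weeks.

22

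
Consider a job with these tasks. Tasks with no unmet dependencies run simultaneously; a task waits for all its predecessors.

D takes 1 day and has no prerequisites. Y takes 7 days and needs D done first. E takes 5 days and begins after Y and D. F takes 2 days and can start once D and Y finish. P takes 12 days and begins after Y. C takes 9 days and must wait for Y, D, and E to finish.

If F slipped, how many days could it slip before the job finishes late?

12

The longest chain is D→Y→E→C = 1+7+5+9 = 22; overall finish 22 days.
The longest chain containing F totals 10 days.
So F can slip 22 − 10 = 12 days.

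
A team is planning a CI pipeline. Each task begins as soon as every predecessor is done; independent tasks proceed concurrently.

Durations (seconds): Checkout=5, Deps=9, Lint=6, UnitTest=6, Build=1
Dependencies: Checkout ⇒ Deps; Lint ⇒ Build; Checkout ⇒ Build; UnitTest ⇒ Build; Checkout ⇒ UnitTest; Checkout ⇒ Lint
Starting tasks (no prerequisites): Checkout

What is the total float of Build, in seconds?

The longest chain is Checkout→Deps = 5+9 = 14; overall finish 14 seconds.
The longest chain containing Build totals 12 seconds.
So Build can slip 14 − 12 = 2 seconds.

2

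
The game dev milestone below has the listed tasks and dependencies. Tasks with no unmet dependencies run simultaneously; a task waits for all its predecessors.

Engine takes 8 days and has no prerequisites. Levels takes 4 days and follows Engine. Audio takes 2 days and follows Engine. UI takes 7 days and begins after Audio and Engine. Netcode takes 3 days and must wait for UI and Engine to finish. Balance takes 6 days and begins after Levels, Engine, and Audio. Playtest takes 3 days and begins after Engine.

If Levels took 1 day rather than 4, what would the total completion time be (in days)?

20

Critical path before the change: Engine→Audio→UI→Netcode = 8+2+7+3 = 20 giving 20 days.
Levels has 2 days of float (longest path through it is 18).
The critical path is still Engine→Audio→UI→Netcode; finish is now 20 days.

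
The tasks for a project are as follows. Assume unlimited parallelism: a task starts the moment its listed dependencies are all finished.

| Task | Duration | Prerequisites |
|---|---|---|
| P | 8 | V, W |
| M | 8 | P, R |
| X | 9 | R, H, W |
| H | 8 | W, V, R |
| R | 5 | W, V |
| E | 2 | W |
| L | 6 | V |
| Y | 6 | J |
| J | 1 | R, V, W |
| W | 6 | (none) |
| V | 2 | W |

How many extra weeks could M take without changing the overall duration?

W→V→R→H→X = 6+2+5+8+9 = 30 sets the makespan at 30 weeks.
M finishes as early as 24 and must finish by 30.
Slack of M = 22 − 16 = 6 weeks.

6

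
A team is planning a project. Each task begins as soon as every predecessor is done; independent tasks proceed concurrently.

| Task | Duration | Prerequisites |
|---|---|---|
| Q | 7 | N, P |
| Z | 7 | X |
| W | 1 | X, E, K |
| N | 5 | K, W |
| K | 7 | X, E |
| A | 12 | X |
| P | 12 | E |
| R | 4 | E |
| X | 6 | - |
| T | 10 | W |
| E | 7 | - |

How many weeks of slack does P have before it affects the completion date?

E→K→W→N→Q = 7+7+1+5+7 = 27 sets the makespan at 27 weeks.
P finishes as early as 19 and must finish by 20.
Float = 27 − 26 = 1.

1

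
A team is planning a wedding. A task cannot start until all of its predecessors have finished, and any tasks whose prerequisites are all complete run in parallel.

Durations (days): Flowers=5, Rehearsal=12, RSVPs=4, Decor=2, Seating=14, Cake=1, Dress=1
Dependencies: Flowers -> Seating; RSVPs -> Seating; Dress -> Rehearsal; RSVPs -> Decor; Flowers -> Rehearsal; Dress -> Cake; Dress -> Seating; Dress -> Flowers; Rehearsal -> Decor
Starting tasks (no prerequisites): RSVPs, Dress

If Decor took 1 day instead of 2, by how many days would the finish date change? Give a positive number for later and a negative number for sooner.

0

Baseline: Dress→Flowers→Rehearsal→Decor = 1+5+12+2 = 20 → 20 days.
Since Decor is critical, the -1 change carries straight to that chain (now 19 days).
Now Dress→Flowers→Seating = 1+5+14 = 20 is longest, so the finish becomes 20 days.
Change in finish: 20 − 20 = +0 days.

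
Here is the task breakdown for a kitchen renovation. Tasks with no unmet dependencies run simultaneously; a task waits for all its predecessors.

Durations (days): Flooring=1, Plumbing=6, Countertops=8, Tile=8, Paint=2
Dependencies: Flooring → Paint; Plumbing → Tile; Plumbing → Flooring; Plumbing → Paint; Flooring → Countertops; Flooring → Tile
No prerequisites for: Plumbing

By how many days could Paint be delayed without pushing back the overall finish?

6

Critical path: Plumbing→Flooring→Countertops = 6+1+8 = 15, so the finish is 15 days.
The longest chain containing Paint totals 9 days.
Float = 15 − 9 = 6.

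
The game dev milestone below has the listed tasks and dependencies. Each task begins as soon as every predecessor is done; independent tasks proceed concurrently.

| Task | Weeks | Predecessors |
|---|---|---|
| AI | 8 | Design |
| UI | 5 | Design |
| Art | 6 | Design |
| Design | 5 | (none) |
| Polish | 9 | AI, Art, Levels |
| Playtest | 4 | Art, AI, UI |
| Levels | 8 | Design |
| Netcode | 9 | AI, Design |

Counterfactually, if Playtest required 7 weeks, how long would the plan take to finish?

22

The binding path is Design→Levels→Polish = 5+8+9 = 22; finish at 22 weeks.
The longest path through Playtest is only 17 weeks, so Playtest has float 5.
No other chain overtakes it, so the finish is 22 weeks.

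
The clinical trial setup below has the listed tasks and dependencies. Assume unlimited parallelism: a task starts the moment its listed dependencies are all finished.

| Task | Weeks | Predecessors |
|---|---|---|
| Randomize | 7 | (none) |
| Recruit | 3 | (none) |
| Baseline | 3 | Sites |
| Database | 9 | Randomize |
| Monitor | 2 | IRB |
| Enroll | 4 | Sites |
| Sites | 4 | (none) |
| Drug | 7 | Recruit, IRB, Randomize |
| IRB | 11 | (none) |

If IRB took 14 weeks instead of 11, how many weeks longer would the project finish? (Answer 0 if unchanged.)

3

Actual critical path: IRB→Drug = 11+7 = 18 ⇒ 18 weeks.
IRB is on the critical path; changing it to 14 makes that path 21 weeks.
That remains the longest chain; total 21 weeks.
Change in finish: 21 − 18 = +3 weeks.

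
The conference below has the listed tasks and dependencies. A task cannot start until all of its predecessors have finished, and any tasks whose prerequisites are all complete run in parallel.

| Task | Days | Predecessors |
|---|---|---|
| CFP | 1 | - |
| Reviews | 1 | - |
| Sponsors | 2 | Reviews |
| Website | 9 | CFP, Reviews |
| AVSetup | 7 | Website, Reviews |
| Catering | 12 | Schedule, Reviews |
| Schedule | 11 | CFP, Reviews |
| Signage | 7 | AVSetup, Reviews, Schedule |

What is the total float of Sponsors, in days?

21

Critical path: CFP→Schedule→Catering = 1+11+12 = 24, so the finish is 24 days.
Longest path through Sponsors: 3 days (earliest finish 3, latest finish 24).
Slack of Sponsors = 22 − 1 = 21 days.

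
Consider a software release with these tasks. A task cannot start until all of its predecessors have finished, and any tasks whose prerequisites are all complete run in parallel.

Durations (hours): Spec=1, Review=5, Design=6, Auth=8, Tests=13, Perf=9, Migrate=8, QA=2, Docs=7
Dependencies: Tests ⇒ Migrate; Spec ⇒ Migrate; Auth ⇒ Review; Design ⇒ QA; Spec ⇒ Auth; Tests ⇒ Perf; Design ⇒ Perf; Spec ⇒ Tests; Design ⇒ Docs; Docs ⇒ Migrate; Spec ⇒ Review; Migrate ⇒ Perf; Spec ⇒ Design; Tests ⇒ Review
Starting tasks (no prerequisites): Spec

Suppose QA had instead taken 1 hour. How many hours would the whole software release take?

31

Actual critical path: Spec→Design→Docs→Migrate→Perf = 1+6+7+8+9 = 31 ⇒ 31 hours.
QA is off the critical path — its longest chain is 9 hours, giving 22 of slack.
No other chain overtakes it, so the finish is 31 hours.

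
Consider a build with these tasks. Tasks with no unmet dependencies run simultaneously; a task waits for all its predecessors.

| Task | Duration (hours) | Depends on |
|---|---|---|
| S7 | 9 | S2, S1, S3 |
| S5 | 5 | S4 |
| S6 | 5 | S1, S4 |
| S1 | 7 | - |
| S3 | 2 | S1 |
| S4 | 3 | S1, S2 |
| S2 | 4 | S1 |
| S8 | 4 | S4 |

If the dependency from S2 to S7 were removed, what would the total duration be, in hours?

19

With the dependency in place, S1→S2→S7 = 7+4+9 = 20 sets the finish at 20 hours.
Without S2→S7, S7's earliest start moves from 11 to 9.
New critical path: S1→S2→S4→S5 = 7+4+3+5 = 19 ⇒ 19 hours.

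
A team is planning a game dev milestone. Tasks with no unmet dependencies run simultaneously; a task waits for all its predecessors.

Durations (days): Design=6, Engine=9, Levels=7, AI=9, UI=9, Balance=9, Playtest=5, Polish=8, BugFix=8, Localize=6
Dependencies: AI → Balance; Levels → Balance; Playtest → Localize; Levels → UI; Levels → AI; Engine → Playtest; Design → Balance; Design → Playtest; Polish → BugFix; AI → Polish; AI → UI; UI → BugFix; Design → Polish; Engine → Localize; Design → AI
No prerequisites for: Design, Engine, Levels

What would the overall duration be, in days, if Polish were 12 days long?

As given, the longest chain is Levels→AI→UI→BugFix = 7+9+9+8 = 33, so the finish is 33 days.
The longest path through Polish is only 32 days, so Polish has float 1.
Now Levels→AI→Polish→BugFix = 7+9+12+8 = 36 is longest, so the finish becomes 36 days.

36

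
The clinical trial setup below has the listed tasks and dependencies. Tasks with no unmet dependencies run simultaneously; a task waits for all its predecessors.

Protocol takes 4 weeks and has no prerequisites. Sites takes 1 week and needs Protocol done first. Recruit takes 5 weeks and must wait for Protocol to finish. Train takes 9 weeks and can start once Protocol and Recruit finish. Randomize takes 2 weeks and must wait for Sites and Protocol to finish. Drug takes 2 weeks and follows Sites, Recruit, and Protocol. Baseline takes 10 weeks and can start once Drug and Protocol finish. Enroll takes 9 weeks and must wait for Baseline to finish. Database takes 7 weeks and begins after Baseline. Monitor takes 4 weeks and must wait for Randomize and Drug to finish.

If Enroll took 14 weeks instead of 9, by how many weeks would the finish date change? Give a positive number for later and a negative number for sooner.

Critical path before the change: Protocol→Recruit→Drug→Baseline→Enroll = 4+5+2+10+9 = 30 giving 30 weeks.
Enroll is on the critical path; changing it to 14 makes that path 35 weeks.
That remains the longest chain; total 35 weeks.
Change in finish: 35 − 30 = +5 weeks.

5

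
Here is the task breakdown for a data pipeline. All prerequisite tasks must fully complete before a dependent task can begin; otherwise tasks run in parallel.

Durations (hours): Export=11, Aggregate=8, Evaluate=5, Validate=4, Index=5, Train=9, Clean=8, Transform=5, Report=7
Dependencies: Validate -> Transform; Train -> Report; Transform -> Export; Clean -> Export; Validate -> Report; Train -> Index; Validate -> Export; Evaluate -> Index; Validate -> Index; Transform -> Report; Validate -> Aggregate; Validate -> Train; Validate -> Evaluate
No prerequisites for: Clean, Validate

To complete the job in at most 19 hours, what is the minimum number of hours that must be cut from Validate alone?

1

Current finish: 20 hours; target: 19.
Validate is on every critical path, so each hour cut from Validate cuts the finish by one (this holds down to a finish of 19).
Need 20 − 19 = 1 hour off Validate → Validate becomes 3 hours, finish becomes 19.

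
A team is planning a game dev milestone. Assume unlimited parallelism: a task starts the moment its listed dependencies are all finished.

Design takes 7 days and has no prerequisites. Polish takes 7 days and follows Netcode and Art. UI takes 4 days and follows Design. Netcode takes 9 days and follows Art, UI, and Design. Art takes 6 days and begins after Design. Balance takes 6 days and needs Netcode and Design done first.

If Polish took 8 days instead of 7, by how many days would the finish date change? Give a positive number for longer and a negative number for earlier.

1

Critical path before the change: Design→Art→Netcode→Polish = 7+6+9+7 = 29 giving 29 days.
Since Polish is critical, the +1 change carries straight to that chain (now 30 days).
No other chain overtakes it, so the finish is 30 days.
Change in finish: 30 − 29 = +1 days.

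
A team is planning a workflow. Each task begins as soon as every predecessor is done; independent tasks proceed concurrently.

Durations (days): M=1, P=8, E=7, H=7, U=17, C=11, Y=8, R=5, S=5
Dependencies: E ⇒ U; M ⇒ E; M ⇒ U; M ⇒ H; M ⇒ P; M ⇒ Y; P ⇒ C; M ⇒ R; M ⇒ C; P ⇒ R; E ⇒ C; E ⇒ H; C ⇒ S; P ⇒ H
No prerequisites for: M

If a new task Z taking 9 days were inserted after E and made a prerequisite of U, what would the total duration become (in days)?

34

Originally the job takes 25 days.
With Z inserted, U now waits for max(E, M, Z).
New critical path: M→E→Z→U = 1+7+9+17 = 34 ⇒ 34 days.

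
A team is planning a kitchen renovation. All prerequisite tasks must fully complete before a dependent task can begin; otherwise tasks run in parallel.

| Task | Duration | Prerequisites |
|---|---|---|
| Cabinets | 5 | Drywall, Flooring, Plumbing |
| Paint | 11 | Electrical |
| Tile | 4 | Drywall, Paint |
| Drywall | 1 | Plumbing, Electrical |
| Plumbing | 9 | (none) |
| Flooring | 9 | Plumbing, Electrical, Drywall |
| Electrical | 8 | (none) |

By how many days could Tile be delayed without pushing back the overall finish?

1

Critical path: Plumbing→Drywall→Flooring→Cabinets = 9+1+9+5 = 24, so the finish is 24 days.
Longest path through Tile: 23 days (earliest finish 23, latest finish 24).
Float = 24 − 23 = 1.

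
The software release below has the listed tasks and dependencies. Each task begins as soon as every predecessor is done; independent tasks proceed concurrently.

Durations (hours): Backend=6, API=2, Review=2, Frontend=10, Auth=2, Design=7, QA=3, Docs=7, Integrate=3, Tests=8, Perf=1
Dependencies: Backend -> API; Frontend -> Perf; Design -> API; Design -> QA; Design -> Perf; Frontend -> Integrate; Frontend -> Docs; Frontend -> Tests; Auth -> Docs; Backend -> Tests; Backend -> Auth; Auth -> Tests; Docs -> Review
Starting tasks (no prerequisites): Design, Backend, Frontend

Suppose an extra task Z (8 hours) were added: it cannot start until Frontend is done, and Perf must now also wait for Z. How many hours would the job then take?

Originally the job takes 19 hours.
With Z inserted, Perf now waits for max(Frontend, Design, Z).
New critical path: Frontend→Z→Perf = 10+8+1 = 19 ⇒ 19 hours.

19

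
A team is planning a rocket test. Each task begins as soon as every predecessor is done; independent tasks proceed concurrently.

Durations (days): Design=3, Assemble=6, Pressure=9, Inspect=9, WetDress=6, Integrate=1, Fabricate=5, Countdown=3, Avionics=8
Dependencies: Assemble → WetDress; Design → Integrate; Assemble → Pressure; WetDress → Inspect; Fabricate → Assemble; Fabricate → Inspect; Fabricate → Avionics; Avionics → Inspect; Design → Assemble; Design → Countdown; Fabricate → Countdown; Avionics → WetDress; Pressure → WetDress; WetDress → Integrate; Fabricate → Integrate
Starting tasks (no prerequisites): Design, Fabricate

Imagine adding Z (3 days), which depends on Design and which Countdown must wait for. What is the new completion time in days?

Originally the plan takes 35 days.
With Z inserted, Countdown now waits for max(Design, Fabricate, Z).
New critical path: Fabricate→Assemble→Pressure→WetDress→Inspect = 5+6+9+6+9 = 35 ⇒ 35 days.

35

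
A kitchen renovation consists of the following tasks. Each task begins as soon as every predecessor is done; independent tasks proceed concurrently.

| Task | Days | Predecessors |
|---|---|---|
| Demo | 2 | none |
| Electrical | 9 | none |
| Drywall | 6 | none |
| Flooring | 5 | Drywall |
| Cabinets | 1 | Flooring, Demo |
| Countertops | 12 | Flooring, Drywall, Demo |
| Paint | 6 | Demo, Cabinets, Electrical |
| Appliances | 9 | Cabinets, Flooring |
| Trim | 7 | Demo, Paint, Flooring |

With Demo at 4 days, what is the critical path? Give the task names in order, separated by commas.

The binding path is Drywall→Flooring→Cabinets→Paint→Trim = 6+5+1+6+7 = 25; finish at 25 days.
Demo is off the critical path — its longest chain is 16 days, giving 9 of slack.
No other chain overtakes it, so the finish is 25 days.

Drywall, Flooring, Cabinets, Paint, Trim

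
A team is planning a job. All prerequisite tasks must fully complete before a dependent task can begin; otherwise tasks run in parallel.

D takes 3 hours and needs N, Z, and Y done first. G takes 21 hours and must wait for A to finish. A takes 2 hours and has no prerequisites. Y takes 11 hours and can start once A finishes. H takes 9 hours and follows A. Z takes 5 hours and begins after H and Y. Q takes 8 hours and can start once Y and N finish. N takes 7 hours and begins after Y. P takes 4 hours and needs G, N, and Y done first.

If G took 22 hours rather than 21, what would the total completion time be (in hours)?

28

Actual critical path: A→Y→N→Q = 2+11+7+8 = 28 ⇒ 28 hours.
G is off the critical path — its longest chain is 27 hours, giving 1 of slack.
No other chain overtakes it, so the finish is 28 hours.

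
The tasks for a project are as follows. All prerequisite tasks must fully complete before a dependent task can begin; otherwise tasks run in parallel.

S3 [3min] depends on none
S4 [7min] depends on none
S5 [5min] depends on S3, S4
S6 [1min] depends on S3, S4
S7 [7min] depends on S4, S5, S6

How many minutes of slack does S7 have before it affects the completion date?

S4→S5→S7 = 7+5+7 = 19 sets the makespan at 19 minutes.
S7 finishes as early as 19 and must finish by 19.
Float = 19 − 19 = 0.

0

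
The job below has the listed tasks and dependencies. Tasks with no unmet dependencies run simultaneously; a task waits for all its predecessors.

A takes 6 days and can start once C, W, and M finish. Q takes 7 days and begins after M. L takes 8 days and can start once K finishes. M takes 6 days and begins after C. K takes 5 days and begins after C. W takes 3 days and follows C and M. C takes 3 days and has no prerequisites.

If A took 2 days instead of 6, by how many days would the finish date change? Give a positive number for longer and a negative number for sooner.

Actual critical path: C→M→W→A = 3+6+3+6 = 18 ⇒ 18 days.
A is on the critical path; changing it to 2 makes that path 14 days.
Now C→M→Q = 3+6+7 = 16 is longest, so the finish becomes 16 days.
Change in finish: 16 − 18 = -2 days.

-2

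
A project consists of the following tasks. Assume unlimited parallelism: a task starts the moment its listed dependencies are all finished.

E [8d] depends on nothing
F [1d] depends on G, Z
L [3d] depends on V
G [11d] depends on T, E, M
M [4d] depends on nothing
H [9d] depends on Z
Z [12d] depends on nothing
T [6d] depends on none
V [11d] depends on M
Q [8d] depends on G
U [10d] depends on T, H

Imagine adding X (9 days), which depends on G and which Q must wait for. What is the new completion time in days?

36

Originally the schedule takes 31 days.
With X inserted, Q now waits for max(G, X).
New critical path: E→G→X→Q = 8+11+9+8 = 36 ⇒ 36 days.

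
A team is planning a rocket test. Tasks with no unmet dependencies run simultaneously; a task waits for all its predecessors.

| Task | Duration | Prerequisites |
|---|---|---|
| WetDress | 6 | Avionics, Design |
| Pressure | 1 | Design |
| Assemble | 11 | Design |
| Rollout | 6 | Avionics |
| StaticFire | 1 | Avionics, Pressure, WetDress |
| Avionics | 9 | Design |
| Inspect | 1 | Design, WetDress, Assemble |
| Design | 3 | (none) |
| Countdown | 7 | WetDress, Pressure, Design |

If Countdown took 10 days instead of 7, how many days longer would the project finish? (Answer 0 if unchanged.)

Baseline: Design→Avionics→WetDress→Countdown = 3+9+6+7 = 25 → 25 days.
Since Countdown is critical, the +3 change carries straight to that chain (now 28 days).
The critical path is still Design→Avionics→WetDress→Countdown; finish is now 28 days.
Change in finish: 28 − 25 = +3 days.

3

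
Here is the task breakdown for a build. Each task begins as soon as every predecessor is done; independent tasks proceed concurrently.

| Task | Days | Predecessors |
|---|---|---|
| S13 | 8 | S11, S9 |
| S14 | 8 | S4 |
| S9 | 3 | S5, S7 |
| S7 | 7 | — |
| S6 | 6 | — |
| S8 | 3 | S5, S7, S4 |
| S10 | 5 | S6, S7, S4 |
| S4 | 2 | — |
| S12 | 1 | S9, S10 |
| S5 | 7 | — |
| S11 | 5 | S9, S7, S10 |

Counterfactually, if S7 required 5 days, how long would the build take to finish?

24

The binding path is S7→S10→S11→S13 = 7+5+5+8 = 25; finish at 25 days.
S7 lies on that path, so at 5 days the path becomes 23 days.
The binding chain switches to S6→S10→S11→S13 = 6+5+5+8 = 24; finish 24 days.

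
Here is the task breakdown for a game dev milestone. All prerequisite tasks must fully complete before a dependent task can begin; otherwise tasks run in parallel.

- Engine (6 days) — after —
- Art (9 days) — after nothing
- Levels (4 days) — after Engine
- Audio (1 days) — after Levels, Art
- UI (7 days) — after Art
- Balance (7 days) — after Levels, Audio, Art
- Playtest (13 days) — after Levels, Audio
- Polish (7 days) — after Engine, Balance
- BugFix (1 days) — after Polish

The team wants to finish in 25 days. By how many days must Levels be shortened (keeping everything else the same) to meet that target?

1

Current finish: 26 days; target: 25.
Levels is on every critical path, so each day cut from Levels cuts the finish by one (this holds down to a finish of 25).
Need 26 − 25 = 1 day off Levels → Levels becomes 3 days, finish becomes 25.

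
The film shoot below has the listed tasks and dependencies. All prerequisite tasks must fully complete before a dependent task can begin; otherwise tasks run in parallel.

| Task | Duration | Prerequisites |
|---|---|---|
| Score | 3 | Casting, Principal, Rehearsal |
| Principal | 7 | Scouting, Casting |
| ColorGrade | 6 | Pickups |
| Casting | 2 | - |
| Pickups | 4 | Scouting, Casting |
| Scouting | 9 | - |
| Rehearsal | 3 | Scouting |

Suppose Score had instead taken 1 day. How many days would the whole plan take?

19

Critical path before the change: Scouting→Principal→Score = 9+7+3 = 19 giving 19 days.
Score lies on that path, so at 1 day the path becomes 17 days.
Now Scouting→Pickups→ColorGrade = 9+4+6 = 19 is longest, so the finish becomes 19 days.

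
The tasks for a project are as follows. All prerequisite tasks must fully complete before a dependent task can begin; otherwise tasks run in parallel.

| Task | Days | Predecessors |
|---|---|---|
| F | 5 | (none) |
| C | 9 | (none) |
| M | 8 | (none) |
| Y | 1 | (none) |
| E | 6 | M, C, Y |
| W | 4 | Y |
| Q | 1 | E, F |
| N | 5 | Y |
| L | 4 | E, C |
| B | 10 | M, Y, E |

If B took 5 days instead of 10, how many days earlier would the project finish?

As given, the longest chain is C→E→B = 9+6+10 = 25, so the finish is 25 days.
B lies on that path, so at 5 days the path becomes 20 days.
That remains the longest chain; total 20 days.
Change in finish: 20 − 25 = -5 days.

5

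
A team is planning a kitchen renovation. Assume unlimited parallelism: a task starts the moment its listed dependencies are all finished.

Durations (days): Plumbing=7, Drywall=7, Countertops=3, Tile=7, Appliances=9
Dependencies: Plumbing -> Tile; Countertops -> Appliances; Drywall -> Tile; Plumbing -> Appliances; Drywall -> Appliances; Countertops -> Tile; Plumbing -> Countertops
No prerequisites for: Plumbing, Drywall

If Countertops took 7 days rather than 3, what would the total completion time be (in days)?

Critical path before the change: Plumbing→Countertops→Appliances = 7+3+9 = 19 giving 19 days.
Countertops lies on that path, so at 7 days the path becomes 23 days.
That remains the longest chain; total 23 days.

23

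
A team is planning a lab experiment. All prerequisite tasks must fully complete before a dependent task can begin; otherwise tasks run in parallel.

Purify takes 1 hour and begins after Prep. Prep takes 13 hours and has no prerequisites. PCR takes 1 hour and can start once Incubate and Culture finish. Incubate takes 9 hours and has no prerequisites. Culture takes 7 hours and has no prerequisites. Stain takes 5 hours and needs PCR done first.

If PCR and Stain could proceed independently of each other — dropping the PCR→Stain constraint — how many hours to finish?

14

Original critical path: Incubate→PCR→Stain = 9+1+5 = 15 ⇒ 15 hours.
Without PCR→Stain, Stain's earliest start moves from 10 to 0.
New critical path: Prep→Purify = 13+1 = 14 ⇒ 14 hours.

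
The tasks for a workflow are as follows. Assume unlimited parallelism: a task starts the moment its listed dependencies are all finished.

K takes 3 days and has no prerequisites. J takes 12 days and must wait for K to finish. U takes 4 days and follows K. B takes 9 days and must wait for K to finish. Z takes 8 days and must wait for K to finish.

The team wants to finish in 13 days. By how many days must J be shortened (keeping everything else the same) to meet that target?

2

Current finish: 15 days; target: 13.
J is on every critical path, so each day cut from J cuts the finish by one (this holds down to a finish of 12).
Need 15 − 13 = 2 days off J → J becomes 10 days, finish becomes 13.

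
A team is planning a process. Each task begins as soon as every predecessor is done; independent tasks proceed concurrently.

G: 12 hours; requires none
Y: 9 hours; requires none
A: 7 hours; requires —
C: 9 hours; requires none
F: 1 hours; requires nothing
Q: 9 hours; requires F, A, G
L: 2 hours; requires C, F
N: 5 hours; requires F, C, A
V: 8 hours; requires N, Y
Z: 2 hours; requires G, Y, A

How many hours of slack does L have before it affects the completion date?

Critical path: C→N→V = 9+5+8 = 22, so the finish is 22 hours.
Longest path through L: 11 hours (earliest finish 11, latest finish 22).
Slack of L = 20 − 9 = 11 hours.

11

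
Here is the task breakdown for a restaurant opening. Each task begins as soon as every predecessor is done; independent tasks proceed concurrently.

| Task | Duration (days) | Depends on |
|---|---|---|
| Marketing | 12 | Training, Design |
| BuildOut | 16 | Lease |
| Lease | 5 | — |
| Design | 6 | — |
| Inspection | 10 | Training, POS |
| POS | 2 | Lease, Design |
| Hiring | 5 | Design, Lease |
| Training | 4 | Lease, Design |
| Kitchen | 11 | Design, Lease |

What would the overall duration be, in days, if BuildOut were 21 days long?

26

The binding path is Design→Training→Marketing = 6+4+12 = 22; finish at 22 days.
BuildOut has 1 day of float (longest path through it is 21).
The binding chain switches to Lease→BuildOut = 5+21 = 26; finish 26 days.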